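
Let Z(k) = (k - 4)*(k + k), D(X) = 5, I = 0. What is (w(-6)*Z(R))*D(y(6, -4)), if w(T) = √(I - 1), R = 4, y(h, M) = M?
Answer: 0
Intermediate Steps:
Z(k) = 2*k*(-4 + k) (Z(k) = (-4 + k)*(2*k) = 2*k*(-4 + k))
w(T) = I (w(T) = √(0 - 1) = √(-1) = I)
(w(-6)*Z(R))*D(y(6, -4)) = (I*(2*4*(-4 + 4)))*5 = (I*(2*4*0))*5 = (I*0)*5 = 0*5 = 0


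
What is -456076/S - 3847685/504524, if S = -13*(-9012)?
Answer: -170220167921/14777003436 ≈ -11.519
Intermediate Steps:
S = 117156
-456076/S - 3847685/504524 = -456076/117156 - 3847685/504524 = -456076*1/117156 - 3847685*1/504524 = -114019/29289 - 3847685/504524 = -170220167921/14777003436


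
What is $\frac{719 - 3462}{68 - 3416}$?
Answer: $\frac{2743}{3348} \approx 0.81929$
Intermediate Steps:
$\frac{719 - 3462}{68 - 3416} = - \frac{2743}{-3348} = \left(-2743\right) \left(- \frac{1}{3348}\right) = \frac{2743}{3348}$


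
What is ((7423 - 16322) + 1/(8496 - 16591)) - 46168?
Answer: -445767366/8095 ≈ -55067.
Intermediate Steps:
((7423 - 16322) + 1/(8496 - 16591)) - 46168 = (-8899 + 1/(-8095)) - 46168 = (-8899 - 1/8095) - 46168 = -72037406/8095 - 46168 = -445767366/8095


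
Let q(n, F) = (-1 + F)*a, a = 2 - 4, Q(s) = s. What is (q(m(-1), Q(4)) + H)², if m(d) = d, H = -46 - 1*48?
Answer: 10000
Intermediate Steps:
H = -94 (H = -46 - 48 = -94)
a = -2
q(n, F) = 2 - 2*F (q(n, F) = (-1 + F)*(-2) = 2 - 2*F)
(q(m(-1), Q(4)) + H)² = ((2 - 2*4) - 94)² = ((2 - 8) - 94)² = (-6 - 94)² = (-100)² = 10000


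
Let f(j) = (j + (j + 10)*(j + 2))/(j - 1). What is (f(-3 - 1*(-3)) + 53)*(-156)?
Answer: -5148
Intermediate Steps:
f(j) = (j + (2 + j)*(10 + j))/(-1 + j) (f(j) = (j + (10 + j)*(2 + j))/(-1 + j) = (j + (2 + j)*(10 + j))/(-1 + j))
(f(-3 - 1*(-3)) + 53)*(-156) = ((20 + (-3 - 1*(-3))² + 13*(-3 - 1*(-3)))/(-1 + (-3 - 1*(-3))) + 53)*(-156) = ((20 + (-3 + 3)² + 13*(-3 + 3))/(-1 + (-3 + 3)) + 53)*(-156) = ((20 + 0² + 13*0)/(-1 + 0) + 53)*(-156) = ((20 + 0 + 0)/(-1) + 53)*(-156) = (-1*20 + 53)*(-156) = (-20 + 53)*(-156) = 33*(-156) = -5148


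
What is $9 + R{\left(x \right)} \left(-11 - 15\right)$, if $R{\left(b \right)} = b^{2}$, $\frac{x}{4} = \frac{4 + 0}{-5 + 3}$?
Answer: $-1655$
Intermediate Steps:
$x = -8$ ($x = 4 \frac{4 + 0}{-5 + 3} = 4 \frac{4}{-2} = 4 \cdot 4 \left(- \frac{1}{2}\right) = 4 \left(-2\right) = -8$)
$9 + R{\left(x \right)} \left(-11 - 15\right) = 9 + \left(-8\right)^{2} \left(-11 - 15\right) = 9 + 64 \left(-26\right) = 9 - 1664 = -1655$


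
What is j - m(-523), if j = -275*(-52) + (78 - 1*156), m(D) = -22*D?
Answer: 2716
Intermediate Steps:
j = 14222 (j = 14300 + (78 - 156) = 14300 - 78 = 14222)
j - m(-523) = 14222 - (-22)*(-523) = 14222 - 1*11506 = 14222 - 11506 = 2716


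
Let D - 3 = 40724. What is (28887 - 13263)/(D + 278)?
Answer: 15624/41005 ≈ 0.38103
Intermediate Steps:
D = 40727 (D = 3 + 40724 = 40727)
(28887 - 13263)/(D + 278) = (28887 - 13263)/(40727 + 278) = 15624/41005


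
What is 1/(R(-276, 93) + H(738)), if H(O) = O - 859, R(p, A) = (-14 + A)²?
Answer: 1/6120 ≈ 0.00016340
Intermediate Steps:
H(O) = -859 + O
1/(R(-276, 93) + H(738)) = 1/((-14 + 93)² + (-859 + 738)) = 1/(79² - 121) = 1/(6241 - 121) = 1/6120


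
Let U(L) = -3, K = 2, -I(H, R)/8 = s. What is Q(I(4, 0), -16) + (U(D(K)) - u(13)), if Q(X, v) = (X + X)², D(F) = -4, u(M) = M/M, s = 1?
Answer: 252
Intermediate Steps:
I(H, R) = -8 (I(H, R) = -8*1 = -8)
u(M) = 1
Q(X, v) = 4*X² (Q(X, v) = (2*X)² = 4*X²)
Q(I(4, 0), -16) + (U(D(K)) - u(13)) = 4*(-8)² + (-3 - 1*1) = 4*64 + (-3 - 1) = 256 - 4 = 252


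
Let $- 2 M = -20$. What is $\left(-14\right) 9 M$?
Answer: $-1260$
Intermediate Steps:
$M = 10$ ($M = \left(- \frac{1}{2}\right) \left(-20\right) = 10$)
$\left(-14\right) 9 M = \left(-14\right) 9 \cdot 10 = \left(-126\right) 10 = -1260$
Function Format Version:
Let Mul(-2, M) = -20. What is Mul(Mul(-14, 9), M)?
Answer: -1260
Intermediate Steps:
M = 10 (M = Mul(Rational(-1, 2), -20) = 10)
Mul(Mul(-14, 9), M) = Mul(Mul(-14, 9), 10) = Mul(-126, 10) = -1260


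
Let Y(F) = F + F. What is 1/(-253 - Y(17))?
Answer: -1/287 ≈ -0.0034843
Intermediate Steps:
Y(F) = 2*F
1/(-253 - Y(17)) = 1/(-253 - 2*17) = 1/(-253 - 1*34) = 1/(-253 - 34) = 1/(-287) = -1/287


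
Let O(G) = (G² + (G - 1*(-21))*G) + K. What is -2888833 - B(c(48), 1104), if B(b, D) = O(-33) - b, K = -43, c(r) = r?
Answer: -2890227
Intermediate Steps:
O(G) = -43 + G² + G*(21 + G) (O(G) = (G² + (G - 1*(-21))*G) - 43 = (G² + (G + 21)*G) - 43 = (G² + (21 + G)*G) - 43 = (G² + G*(21 + G)) - 43 = -43 + G² + G*(21 + G))
B(b, D) = 1442 - b (B(b, D) = (-43 + 2*(-33)² + 21*(-33)) - b = (-43 + 2*1089 - 693) - b = (-43 + 2178 - 693) - b = 1442 - b)
-2888833 - B(c(48), 1104) = -2888833 - (1442 - 1*48) = -2888833 - (1442 - 48) = -2888833 - 1*1394 = -2888833 - 1394 = -2890227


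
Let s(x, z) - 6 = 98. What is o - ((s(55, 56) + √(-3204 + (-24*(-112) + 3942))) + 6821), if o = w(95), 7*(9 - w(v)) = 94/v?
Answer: -4599234/665 - √3426 ≈ -6974.7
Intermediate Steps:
w(v) = 9 - 94/(7*v)
s(x, z) = 104 (s(x, z) = 6 + 98 = 104)
o = 5891/665 (o = 9 - 94/7/95 = 9 - 94/7*1/95 = 9 - 94/665 = 5891/665 ≈ 8.8586)
o - ((s(55, 56) + √(-3204 + (-24*(-112) + 3942))) + 6821) = 5891/665 - ((104 + √(-3204 + (-24*(-112) + 3942))) + 6821) = 5891/665 - ((104 + √(-3204 + (2688 + 3942))) + 6821) = 5891/665 - ((104 + √(-3204 + 6630)) + 6821) = 5891/665 - ((104 + √3426) + 6821) = 5891/665 - (6925 + √3426) = 5891/665 + (-6925 - √3426) = -4599234/665 - √3426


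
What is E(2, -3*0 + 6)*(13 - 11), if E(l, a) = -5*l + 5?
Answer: -10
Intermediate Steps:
E(l, a) = 5 - 5*l
E(2, -3*0 + 6)*(13 - 11) = (5 - 5*2)*(13 - 11) = (5 - 10)*2 = -5*2 = -10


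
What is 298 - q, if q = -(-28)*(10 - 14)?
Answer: 410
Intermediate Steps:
q = -112 (q = -(-28)*(-4) = -1*112 = -112)
298 - q = 298 - 1*(-112) = 298 + 112 = 410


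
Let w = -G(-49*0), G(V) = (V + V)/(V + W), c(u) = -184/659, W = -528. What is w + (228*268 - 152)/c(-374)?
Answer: -5020921/23 ≈ -2.1830e+5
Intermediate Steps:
c(u) = -184/659 (c(u) = -184*1/659 = -184/659)
G(V) = 2*V/(-528 + V) (G(V) = (V + V)/(V - 528) = (2*V)/(-528 + V) = 2*V/(-528 + V))
w = 0 (w = -2*(-49*0)/(-528 - 49*0) = -2*0/(-528 + 0) = -2*0/(-528) = -2*0*(-1)/528 = -1*0 = 0)
w + (228*268 - 152)/c(-374) = 0 + (228*268 - 152)/(-184/659) = 0 + (61104 - 152)*(-659/184) = 0 + 60952*(-659/184) = 0 - 5020921/23 = -5020921/23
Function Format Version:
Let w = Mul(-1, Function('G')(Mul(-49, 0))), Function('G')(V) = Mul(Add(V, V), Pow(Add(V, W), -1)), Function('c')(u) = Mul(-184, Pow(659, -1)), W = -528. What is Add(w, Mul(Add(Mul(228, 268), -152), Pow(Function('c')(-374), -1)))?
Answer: Rational(-5020921, 23) ≈ -2.1830e+5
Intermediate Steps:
Function('c')(u) = Rational(-184, 659) (Function('c')(u) = Mul(-184, Rational(1, 659)) = Rational(-184, 659))
Function('G')(V) = Mul(2, V, Pow(Add(-528, V), -1)) (Function('G')(V) = Mul(Add(V, V), Pow(Add(V, -528), -1)) = Mul(Mul(2, V), Pow(Add(-528, V), -1)) = Mul(2, V, Pow(Add(-528, V), -1)))
w = 0 (w = Mul(-1, Mul(2, Mul(-49, 0), Pow(Add(-528, Mul(-49, 0)), -1))) = Mul(-1, Mul(2, 0, Pow(Add(-528, 0), -1))) = Mul(-1, Mul(2, 0, Pow(-528, -1))) = Mul(-1, Mul(2, 0, Rational(-1, 528))) = Mul(-1, 0) = 0)
Add(w, Mul(Add(Mul(228, 268), -152), Pow(Function('c')(-374), -1))) = Add(0, Mul(Add(Mul(228, 268), -152), Pow(Rational(-184, 659), -1))) = Add(0, Mul(Add(61104, -152), Rational(-659, 184))) = Add(0, Mul(60952, Rational(-659, 184))) = Add(0, Rational(-5020921, 23)) = Rational(-5020921, 23)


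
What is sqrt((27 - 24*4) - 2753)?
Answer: I*sqrt(2822) ≈ 53.122*I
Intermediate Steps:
sqrt((27 - 24*4) - 2753) = sqrt((27 - 96) - 2753) = sqrt(-69 - 2753) = sqrt(-2822) = I*sqrt(2822)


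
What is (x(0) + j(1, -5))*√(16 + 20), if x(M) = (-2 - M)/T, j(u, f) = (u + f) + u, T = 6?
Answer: -20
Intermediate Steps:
j(u, f) = f + 2*u (j(u, f) = (f + u) + u = f + 2*u)
x(M) = -⅓ - M/6 (x(M) = (-2 - M)/6 = (-2 - M)*(⅙) = -⅓ - M/6)
(x(0) + j(1, -5))*√(16 + 20) = ((-⅓ - ⅙*0) + (-5 + 2*1))*√(16 + 20) = ((-⅓ + 0) + (-5 + 2))*√36 = (-⅓ - 3)*6 = -10/3*6 = -20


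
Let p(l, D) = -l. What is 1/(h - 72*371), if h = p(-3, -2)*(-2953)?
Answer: -1/35571 ≈ -2.8113e-5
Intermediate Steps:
h = -8859 (h = -1*(-3)*(-2953) = 3*(-2953) = -8859)
1/(h - 72*371) = 1/(-8859 - 72*371) = 1/(-8859 - 26712) = 1/(-35571) = -1/35571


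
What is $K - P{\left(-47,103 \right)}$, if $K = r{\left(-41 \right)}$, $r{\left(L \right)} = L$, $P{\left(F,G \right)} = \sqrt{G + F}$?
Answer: $-41 - 2 \sqrt{14} \approx -48.483$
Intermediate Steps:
$P{\left(F,G \right)} = \sqrt{F + G}$
$K = -41$
$K - P{\left(-47,103 \right)} = -41 - \sqrt{-47 + 103} = -41 - \sqrt{56} = -41 - 2 \sqrt{14}$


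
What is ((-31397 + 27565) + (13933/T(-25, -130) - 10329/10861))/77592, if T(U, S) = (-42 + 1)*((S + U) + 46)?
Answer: -46472929519/941536418982 ≈ -0.049359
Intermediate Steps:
T(U, S) = -1886 - 41*S - 41*U (T(U, S) = -41*(46 + S + U) = -1886 - 41*S - 41*U)
((-31397 + 27565) + (13933/T(-25, -130) - 10329/10861))/77592 = ((-31397 + 27565) + (13933/(-1886 - 41*(-130) - 41*(-25)) - 10329/10861))/77592 = (-3832 + (13933/(-1886 + 5330 + 1025) - 10329*1/10861))*(1/77592) = (-3832 + (13933/4469 - 10329/10861))*(1/77592) = (-3832 + 105166012/48537809)*(1/77592) = -185891718076/48537809*1/77592 = -46472929519/941536418982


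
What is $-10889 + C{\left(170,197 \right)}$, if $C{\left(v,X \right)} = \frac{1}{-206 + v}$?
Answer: $- \frac{392005}{36} \approx -10889.0$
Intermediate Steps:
$-10889 + C{\left(170,197 \right)} = -10889 + \frac{1}{-206 + 170} = -10889 + \frac{1}{-36} = -10889 - \frac{1}{36} = - \frac{392005}{36}$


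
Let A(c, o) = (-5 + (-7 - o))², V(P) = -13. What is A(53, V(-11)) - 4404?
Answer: -4403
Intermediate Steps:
A(c, o) = (-12 - o)²
A(53, V(-11)) - 4404 = (12 - 13)² - 4404 = (-1)² - 4404 = 1 - 4404 = -4403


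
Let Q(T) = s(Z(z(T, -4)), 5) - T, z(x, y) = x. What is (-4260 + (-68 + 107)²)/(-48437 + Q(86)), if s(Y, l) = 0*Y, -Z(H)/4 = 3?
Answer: 2739/48523 ≈ 0.056447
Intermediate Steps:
Z(H) = -12 (Z(H) = -4*3 = -12)
s(Y, l) = 0
Q(T) = -T (Q(T) = 0 - T = -T)
(-4260 + (-68 + 107)²)/(-48437 + Q(86)) = (-4260 + (-68 + 107)²)/(-48437 - 1*86) = (-4260 + 39²)/(-48437 - 86) = (-4260 + 1521)/(-48523) = -2739*(-1/48523) = 2739/48523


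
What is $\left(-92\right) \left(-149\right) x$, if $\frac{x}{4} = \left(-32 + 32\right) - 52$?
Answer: $-2851264$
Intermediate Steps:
$x = -208$ ($x = 4 \left(\left(-32 + 32\right) - 52\right) = 4 \left(0 - 52\right) = 4 \left(-52\right) = -208$)
$\left(-92\right) \left(-149\right) x = \left(-92\right) \left(-149\right) \left(-208\right) = 13708 \left(-208\right) = -2851264$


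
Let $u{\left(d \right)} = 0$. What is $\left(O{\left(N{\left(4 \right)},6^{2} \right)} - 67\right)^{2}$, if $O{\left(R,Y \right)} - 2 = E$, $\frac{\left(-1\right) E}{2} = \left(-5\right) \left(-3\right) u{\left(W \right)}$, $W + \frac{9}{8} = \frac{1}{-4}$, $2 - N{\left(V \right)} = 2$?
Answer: $4225$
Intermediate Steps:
$N{\left(V \right)} = 0$ ($N{\left(V \right)} = 2 - 2 = 0$)
$W = - \frac{11}{8}$ ($W = - \frac{9}{8} + \frac{1}{-4} = - \frac{9}{8} - \frac{1}{4} = - \frac{11}{8} \approx -1.375$)
$E = 0$ ($E = - 2 \left(-5\right) \left(-3\right) 0 = - 2 \cdot 15 \cdot 0 = \left(-2\right) 0 = 0$)
$O{\left(R,Y \right)} = 2$ ($O{\left(R,Y \right)} = 2 + 0 = 2$)
$\left(O{\left(N{\left(4 \right)},6^{2} \right)} - 67\right)^{2} = \left(2 - 67\right)^{2} = \left(-65\right)^{2} = 4225$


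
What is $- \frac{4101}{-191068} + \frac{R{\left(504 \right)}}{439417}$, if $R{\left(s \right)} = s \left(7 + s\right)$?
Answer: $\frac{51010466109}{83958527356} \approx 0.60757$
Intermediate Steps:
$- \frac{4101}{-191068} + \frac{R{\left(504 \right)}}{439417} = - \frac{4101}{-191068} + \frac{504 \left(7 + 504\right)}{439417} = \left(-4101\right) \left(- \frac{1}{191068}\right) + 504 \cdot 511 \cdot \frac{1}{439417} = \frac{4101}{191068} + 257544 \cdot \frac{1}{439417} = \frac{4101}{191068} + \frac{257544}{439417} = \frac{51010466109}{83958527356}$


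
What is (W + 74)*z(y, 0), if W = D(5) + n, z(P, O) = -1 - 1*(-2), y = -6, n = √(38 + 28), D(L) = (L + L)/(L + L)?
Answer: 75 + √66 ≈ 83.124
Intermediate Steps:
D(L) = 1 (D(L) = (2*L)/((2*L)) = (2*L)*(1/(2*L)) = 1)
n = √66 ≈ 8.1240
z(P, O) = 1 (z(P, O) = -1 + 2 = 1)
W = 1 + √66 ≈ 9.1240
(W + 74)*z(y, 0) = ((1 + √66) + 74)*1 = (75 + √66)*1 = 75 + √66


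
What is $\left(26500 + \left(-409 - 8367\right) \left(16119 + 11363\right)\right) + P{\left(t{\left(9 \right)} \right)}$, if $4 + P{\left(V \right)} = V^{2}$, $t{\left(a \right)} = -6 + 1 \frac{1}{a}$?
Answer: $- \frac{19533595607}{81} \approx -2.4116 \cdot 10^{8}$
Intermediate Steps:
$t{\left(a \right)} = -6 + \frac{1}{a}$
$P{\left(V \right)} = -4 + V^{2}$
$\left(26500 + \left(-409 - 8367\right) \left(16119 + 11363\right)\right) + P{\left(t{\left(9 \right)} \right)} = \left(26500 + \left(-409 - 8367\right) \left(16119 + 11363\right)\right) - \left(4 - \left(-6 + \frac{1}{9}\right)^{2}\right) = \left(26500 - 241182032\right) - \left(4 - \left(-6 + \frac{1}{9}\right)^{2}\right) = \left(26500 - 241182032\right) - \left(4 - \left(- \frac{53}{9}\right)^{2}\right) = -241155532 + \left(-4 + \frac{2809}{81}\right) = -241155532 + \frac{2485}{81} = - \frac{19533595607}{81}$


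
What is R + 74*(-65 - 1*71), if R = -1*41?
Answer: -10105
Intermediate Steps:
R = -41
R + 74*(-65 - 1*71) = -41 + 74*(-65 - 1*71) = -41 + 74*(-65 - 71) = -41 + 74*(-136) = -41 - 10064 = -10105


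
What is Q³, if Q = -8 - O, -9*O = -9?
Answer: -729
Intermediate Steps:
O = 1 (O = -⅑*(-9) = 1)
Q = -9 (Q = -8 - 1*1 = -8 - 1 = -9)
Q³ = (-9)³ = -729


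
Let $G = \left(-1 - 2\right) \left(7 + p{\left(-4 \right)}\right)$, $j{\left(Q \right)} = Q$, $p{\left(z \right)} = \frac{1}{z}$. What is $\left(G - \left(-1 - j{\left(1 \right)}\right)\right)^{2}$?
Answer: $\frac{5329}{16} \approx 333.06$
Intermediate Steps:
$G = - \frac{81}{4}$ ($G = \left(-1 - 2\right) \left(7 + \frac{1}{-4}\right) = - 3 \left(7 - \frac{1}{4}\right) = \left(-3\right) \frac{27}{4} = - \frac{81}{4} \approx -20.25$)
$\left(G - \left(-1 - j{\left(1 \right)}\right)\right)^{2} = \left(- \frac{81}{4} + \left(\left(1 + 2\right) - 1\right)\right)^{2} = \left(- \frac{81}{4} + \left(3 - 1\right)\right)^{2} = \left(- \frac{81}{4} + 2\right)^{2} = \left(- \frac{73}{4}\right)^{2} = \frac{5329}{16}$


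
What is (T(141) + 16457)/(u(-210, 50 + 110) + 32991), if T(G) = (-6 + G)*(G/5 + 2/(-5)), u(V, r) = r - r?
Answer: 20210/32991 ≈ 0.61259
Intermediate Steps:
u(V, r) = 0
T(G) = (-6 + G)*(-⅖ + G/5) (T(G) = (-6 + G)*(G*(⅕) + 2*(-⅕)) = (-6 + G)*(G/5 - ⅖) = (-6 + G)*(-⅖ + G/5))
(T(141) + 16457)/(u(-210, 50 + 110) + 32991) = ((12/5 - 8/5*141 + (⅕)*141²) + 16457)/(0 + 32991) = ((12/5 - 1128/5 + (⅕)*19881) + 16457)/32991 = ((12/5 - 1128/5 + 19881/5) + 16457)*(1/32991) = (3753 + 16457)*(1/32991) = 20210*(1/32991) = 20210/32991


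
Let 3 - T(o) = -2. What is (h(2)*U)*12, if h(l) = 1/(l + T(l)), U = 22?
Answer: 264/7 ≈ 37.714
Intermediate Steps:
T(o) = 5 (T(o) = 3 - 1*(-2) = 3 + 2 = 5)
h(l) = 1/(5 + l) (h(l) = 1/(l + 5) = 1/(5 + l))
(h(2)*U)*12 = (22/(5 + 2))*12 = (22/7)*12 = 264/7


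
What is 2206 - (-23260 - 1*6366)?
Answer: 31832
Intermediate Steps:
2206 - (-23260 - 1*6366) = 2206 - (-23260 - 6366) = 2206 - 1*(-29626) = 2206 + 29626 = 31832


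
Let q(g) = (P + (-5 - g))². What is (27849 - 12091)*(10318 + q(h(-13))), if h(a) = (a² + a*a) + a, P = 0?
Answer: 1878637244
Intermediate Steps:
h(a) = a + 2*a² (h(a) = (a² + a²) + a = 2*a² + a = a + 2*a²)
q(g) = (-5 - g)² (q(g) = (0 + (-5 - g))² = (-5 - g)²)
(27849 - 12091)*(10318 + q(h(-13))) = (27849 - 12091)*(10318 + (5 - 13*(1 + 2*(-13)))²) = 15758*(10318 + (5 - 13*(1 - 26))²) = 15758*(10318 + (5 - 13*(-25))²) = 15758*(10318 + (5 + 325)²) = 15758*(10318 + 330²) = 15758*(10318 + 108900) = 15758*119218 = 1878637244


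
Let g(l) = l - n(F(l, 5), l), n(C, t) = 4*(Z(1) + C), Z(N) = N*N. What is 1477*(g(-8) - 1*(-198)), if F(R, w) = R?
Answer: 321986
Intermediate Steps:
Z(N) = N**2
n(C, t) = 4 + 4*C (n(C, t) = 4*(1**2 + C) = 4*(1 + C) = 4 + 4*C)
g(l) = -4 - 3*l (g(l) = l - (4 + 4*l) = l + (-4 - 4*l) = -4 - 3*l)
1477*(g(-8) - 1*(-198)) = 1477*((-4 - 3*(-8)) - 1*(-198)) = 1477*((-4 + 24) + 198) = 1477*(20 + 198) = 1477*218 = 321986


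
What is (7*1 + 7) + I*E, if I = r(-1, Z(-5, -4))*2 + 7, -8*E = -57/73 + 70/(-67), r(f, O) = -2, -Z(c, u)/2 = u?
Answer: 574579/39128 ≈ 14.685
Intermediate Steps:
Z(c, u) = -2*u
E = 8929/39128 (E = -(-57/73 + 70/(-67))/8 = -(-57*1/73 + 70*(-1/67))/8 = -(-57/73 - 70/67)/8 = -1/8*(-8929/4891) = 8929/39128 ≈ 0.22820)
I = 3 (I = -2*2 + 7 = -4 + 7 = 3)
(7*1 + 7) + I*E = (7*1 + 7) + 3*(8929/39128) = (7 + 7) + 26787/39128 = 14 + 26787/39128 = 574579/39128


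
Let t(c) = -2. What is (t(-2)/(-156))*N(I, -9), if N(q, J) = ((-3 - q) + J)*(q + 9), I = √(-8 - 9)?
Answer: -7/6 - 7*I*√17/26 ≈ -1.1667 - 1.1101*I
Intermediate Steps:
I = I*√17 (I = √(-17) = I*√17 ≈ 4.1231*I)
N(q, J) = (9 + q)*(-3 + J - q) (N(q, J) = (-3 + J - q)*(9 + q) = (9 + q)*(-3 + J - q))
(t(-2)/(-156))*N(I, -9) = (-2/(-156))*(-27 - (I*√17)² - 12*I*√17 + 9*(-9) - 9*I*√17) = (-2*(-1/156))*(-27 - 1*(-17) - 12*I*√17 - 81 - 9*I*√17) = (-27 + 17 - 12*I*√17 - 81 - 9*I*√17)/78 = (-91 - 21*I*√17)/78 = -7/6 - 7*I*√17/26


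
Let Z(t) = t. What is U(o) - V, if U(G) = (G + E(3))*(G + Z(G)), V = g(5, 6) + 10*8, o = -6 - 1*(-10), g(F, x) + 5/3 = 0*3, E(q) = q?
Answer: -67/3 ≈ -22.333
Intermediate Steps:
g(F, x) = -5/3 (g(F, x) = -5/3 + 0*3 = -5/3 + 0 = -5/3)
o = 4 (o = -6 + 10 = 4)
V = 235/3 (V = -5/3 + 10*8 = -5/3 + 80 = 235/3 ≈ 78.333)
U(G) = 2*G*(3 + G) (U(G) = (G + 3)*(G + G) = (3 + G)*(2*G) = 2*G*(3 + G))
U(o) - V = 2*4*(3 + 4) - 1*235/3 = 2*4*7 - 235/3 = 56 - 235/3 = -67/3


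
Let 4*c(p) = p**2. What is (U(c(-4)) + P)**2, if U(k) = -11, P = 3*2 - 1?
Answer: 36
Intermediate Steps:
c(p) = p**2/4
P = 5 (P = 6 - 1 = 5)
(U(c(-4)) + P)**2 = (-11 + 5)**2 = (-6)**2 = 36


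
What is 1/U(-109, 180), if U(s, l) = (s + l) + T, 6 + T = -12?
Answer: 1/53 ≈ 0.018868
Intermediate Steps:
T = -18 (T = -6 - 12 = -18)
U(s, l) = -18 + l + s (U(s, l) = (s + l) - 18 = (l + s) - 18 = -18 + l + s)
1/U(-109, 180) = 1/(-18 + 180 - 109) = 1/53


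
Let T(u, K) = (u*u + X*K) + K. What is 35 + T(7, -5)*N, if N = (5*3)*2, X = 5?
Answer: 605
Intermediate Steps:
T(u, K) = u² + 6*K (T(u, K) = (u*u + 5*K) + K = (u² + 5*K) + K = u² + 6*K)
N = 30 (N = 15*2 = 30)
35 + T(7, -5)*N = 35 + (7² + 6*(-5))*30 = 35 + (49 - 30)*30 = 35 + 19*30 = 35 + 570 = 605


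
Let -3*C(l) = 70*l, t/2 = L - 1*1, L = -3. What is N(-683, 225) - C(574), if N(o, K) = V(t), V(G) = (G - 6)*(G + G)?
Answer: 40852/3 ≈ 13617.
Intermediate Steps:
t = -8 (t = 2*(-3 - 1*1) = 2*(-3 - 1) = 2*(-4) = -8)
V(G) = 2*G*(-6 + G) (V(G) = (-6 + G)*(2*G) = 2*G*(-6 + G))
N(o, K) = 224 (N(o, K) = 2*(-8)*(-6 - 8) = 2*(-8)*(-14) = 224)
C(l) = -70*l/3
N(-683, 225) - C(574) = 224 - (-70)*574/3 = 224 - 1*(-40180/3) = 224 + 40180/3 = 40852/3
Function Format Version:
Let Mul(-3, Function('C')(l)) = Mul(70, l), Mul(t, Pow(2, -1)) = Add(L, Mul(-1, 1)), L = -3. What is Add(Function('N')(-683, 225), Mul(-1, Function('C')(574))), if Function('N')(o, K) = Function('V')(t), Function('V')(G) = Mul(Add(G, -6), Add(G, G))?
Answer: Rational(40852, 3) ≈ 13617.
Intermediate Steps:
t = -8 (t = Mul(2, Add(-3, Mul(-1, 1))) = Mul(2, Add(-3, -1)) = Mul(2, -4) = -8)
Function('V')(G) = Mul(2, G, Add(-6, G)) (Function('V')(G) = Mul(Add(-6, G), Mul(2, G)) = Mul(2, G, Add(-6, G)))
Function('N')(o, K) = 224 (Function('N')(o, K) = Mul(2, -8, Add(-6, -8)) = Mul(2, -8, -14) = 224)
Function('C')(l) = Mul(Rational(-70, 3), l) (Function('C')(l) = Mul(Rational(-1, 3), Mul(70, l)) = Mul(Rational(-70, 3), l))
Add(Function('N')(-683, 225), Mul(-1, Function('C')(574))) = Add(224, Mul(-1, Mul(Rational(-70, 3), 574))) = Add(224, Mul(-1, Rational(-40180, 3))) = Add(224, Rational(40180, 3)) = Rational(40852, 3)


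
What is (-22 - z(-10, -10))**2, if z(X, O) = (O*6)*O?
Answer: 386884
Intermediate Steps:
z(X, O) = 6*O**2 (z(X, O) = (6*O)*O = 6*O**2)
(-22 - z(-10, -10))**2 = (-22 - 6*(-10)**2)**2 = (-22 - 6*100)**2 = (-22 - 1*600)**2 = (-22 - 600)**2 = (-622)**2 = 386884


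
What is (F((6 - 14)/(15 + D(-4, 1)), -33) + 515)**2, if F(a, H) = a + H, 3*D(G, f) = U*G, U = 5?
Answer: 144624676/625 ≈ 2.3140e+5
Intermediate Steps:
D(G, f) = 5*G/3 (D(G, f) = (5*G)/3 = 5*G/3)
F(a, H) = H + a
(F((6 - 14)/(15 + D(-4, 1)), -33) + 515)**2 = ((-33 + (6 - 14)/(15 + (5/3)*(-4))) + 515)**2 = ((-33 - 8/(15 - 20/3)) + 515)**2 = ((-33 - 8/25/3) + 515)**2 = ((-33 - 8*3/25) + 515)**2 = ((-33 - 24/25) + 515)**2 = (-849/25 + 515)**2 = (12026/25)**2 = 144624676/625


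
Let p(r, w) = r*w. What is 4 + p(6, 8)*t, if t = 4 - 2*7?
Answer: -476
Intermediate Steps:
t = -10 (t = 4 - 14 = -10)
4 + p(6, 8)*t = 4 + (6*8)*(-10) = 4 + 48*(-10) = 4 - 480 = -476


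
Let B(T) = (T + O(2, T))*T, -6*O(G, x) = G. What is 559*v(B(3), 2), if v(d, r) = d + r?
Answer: 5590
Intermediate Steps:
O(G, x) = -G/6
B(T) = T*(-⅓ + T) (B(T) = (T - ⅙*2)*T = (T - ⅓)*T = (-⅓ + T)*T = T*(-⅓ + T))
559*v(B(3), 2) = 559*(3*(-⅓ + 3) + 2) = 559*(3*(8/3) + 2) = 559*(8 + 2) = 559*10 = 5590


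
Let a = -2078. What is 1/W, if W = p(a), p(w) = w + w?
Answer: -1/4156 ≈ -0.00024062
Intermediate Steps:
p(w) = 2*w
W = -4156 (W = 2*(-2078) = -4156)
1/W = 1/(-4156) = -1/4156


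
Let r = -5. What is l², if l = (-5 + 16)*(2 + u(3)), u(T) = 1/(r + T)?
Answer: 1089/4 ≈ 272.25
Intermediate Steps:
u(T) = 1/(-5 + T)
l = 33/2 (l = (-5 + 16)*(2 + 1/(-5 + 3)) = 11*(2 + 1/(-2)) = 11*(2 - ½) = 11*(3/2) = 33/2 ≈ 16.500)
l² = (33/2)² = 1089/4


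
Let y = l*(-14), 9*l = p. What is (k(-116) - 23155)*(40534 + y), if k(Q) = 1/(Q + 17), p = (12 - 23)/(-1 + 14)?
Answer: -10871753494672/11583 ≈ -9.3860e+8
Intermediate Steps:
p = -11/13 ≈ -0.84615
l = -11/117 (l = (1/9)*(-11/13) = -11/117 ≈ -0.094017)
k(Q) = 1/(17 + Q)
y = 154/117 (y = -11/117*(-14) = 154/117 ≈ 1.3162)
(k(-116) - 23155)*(40534 + y) = (1/(17 - 116) - 23155)*(40534 + 154/117) = (1/(-99) - 23155)*(4742632/117) = (-1/99 - 23155)*(4742632/117) = -2292346/99*4742632/117 = -10871753494672/11583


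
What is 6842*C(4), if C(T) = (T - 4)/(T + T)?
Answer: 0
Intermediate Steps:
C(T) = (-4 + T)/(2*T) (C(T) = (-4 + T)/((2*T)) = (-4 + T)*(1/(2*T)) = (-4 + T)/(2*T))
6842*C(4) = 6842*((1/2)*(-4 + 4)/4) = 6842*((1/2)*(1/4)*0) = 6842*0 = 0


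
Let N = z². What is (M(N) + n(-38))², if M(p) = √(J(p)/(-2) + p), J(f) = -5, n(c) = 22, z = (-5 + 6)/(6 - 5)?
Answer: (44 + √14)²/4 ≈ 569.82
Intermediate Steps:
z = 1 (z = 1/1 = 1*1 = 1)
N = 1 (N = 1² = 1)
M(p) = √(5/2 + p) (M(p) = √(-5/(-2) + p) = √(-5*(-½) + p) = √(5/2 + p))
(M(N) + n(-38))² = (√(10 + 4*1)/2 + 22)² = (√(10 + 4)/2 + 22)² = (√14/2 + 22)² = (22 + √14/2)²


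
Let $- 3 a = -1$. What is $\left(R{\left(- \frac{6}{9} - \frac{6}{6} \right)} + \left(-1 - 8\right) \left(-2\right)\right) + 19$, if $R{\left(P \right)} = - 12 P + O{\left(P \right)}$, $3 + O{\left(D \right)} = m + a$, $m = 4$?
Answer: $\frac{175}{3} \approx 58.333$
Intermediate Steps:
$a = \frac{1}{3}$ ($a = \left(- \frac{1}{3}\right) \left(-1\right) = \frac{1}{3} \approx 0.33333$)
$O{\left(D \right)} = \frac{4}{3}$ ($O{\left(D \right)} = -3 + \left(4 + \frac{1}{3}\right) = -3 + \frac{13}{3} = \frac{4}{3}$)
$R{\left(P \right)} = \frac{4}{3} - 12 P$ ($R{\left(P \right)} = - 12 P + \frac{4}{3} = \frac{4}{3} - 12 P$)
$\left(R{\left(- \frac{6}{9} - \frac{6}{6} \right)} + \left(-1 - 8\right) \left(-2\right)\right) + 19 = \left(\left(\frac{4}{3} - 12 \left(- \frac{6}{9} - \frac{6}{6}\right)\right) + \left(-1 - 8\right) \left(-2\right)\right) + 19 = \left(\left(\frac{4}{3} - 12 \left(\left(-6\right) \frac{1}{9} - 1\right)\right) - -18\right) + 19 = \left(\left(\frac{4}{3} - 12 \left(- \frac{2}{3} - 1\right)\right) + 18\right) + 19 = \left(\left(\frac{4}{3} - -20\right) + 18\right) + 19 = \left(\left(\frac{4}{3} + 20\right) + 18\right) + 19 = \left(\frac{64}{3} + 18\right) + 19 = \frac{118}{3} + 19 = \frac{175}{3}$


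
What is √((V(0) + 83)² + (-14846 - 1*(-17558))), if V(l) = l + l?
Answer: √9601 ≈ 97.985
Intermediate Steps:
V(l) = 2*l
√((V(0) + 83)² + (-14846 - 1*(-17558))) = √((2*0 + 83)² + (-14846 - 1*(-17558))) = √((0 + 83)² + (-14846 + 17558)) = √(83² + 2712) = √(6889 + 2712) = √9601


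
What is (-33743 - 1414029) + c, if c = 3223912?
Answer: 1776140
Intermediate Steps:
(-33743 - 1414029) + c = (-33743 - 1414029) + 3223912 = -1447772 + 3223912 = 1776140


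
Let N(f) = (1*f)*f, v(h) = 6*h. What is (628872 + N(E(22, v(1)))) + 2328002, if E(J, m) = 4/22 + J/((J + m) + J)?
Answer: 223613625491/75625 ≈ 2.9569e+6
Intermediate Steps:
E(J, m) = 2/11 + J/(m + 2*J) (E(J, m) = 4*(1/22) + J/(m + 2*J) = 2/11 + J/(m + 2*J))
N(f) = f**2 (N(f) = f*f = f**2)
(628872 + N(E(22, v(1)))) + 2328002 = (628872 + ((2*(6*1) + 15*22)/(11*(6*1 + 2*22)))**2) + 2328002 = (628872 + ((2*6 + 330)/(11*(6 + 44)))**2) + 2328002 = (628872 + ((1/11)*(12 + 330)/50)**2) + 2328002 = (628872 + ((1/11)*(1/50)*342)**2) + 2328002 = (628872 + (171/275)**2) + 2328002 = (628872 + 29241/75625) + 2328002 = 47558474241/75625 + 2328002 = 223613625491/75625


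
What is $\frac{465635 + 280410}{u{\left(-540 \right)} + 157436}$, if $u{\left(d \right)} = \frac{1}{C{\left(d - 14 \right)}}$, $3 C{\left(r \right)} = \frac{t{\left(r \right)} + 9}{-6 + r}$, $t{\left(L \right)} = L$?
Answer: $\frac{16263781}{3432172} \approx 4.7386$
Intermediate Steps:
$C{\left(r \right)} = \frac{9 + r}{3 \left(-6 + r\right)}$ ($C{\left(r \right)} = \frac{\left(r + 9\right) \frac{1}{-6 + r}}{3} = \frac{\left(9 + r\right) \frac{1}{-6 + r}}{3} = \frac{\frac{1}{-6 + r} \left(9 + r\right)}{3} = \frac{9 + r}{3 \left(-6 + r\right)}$)
$u{\left(d \right)} = \frac{3 \left(-20 + d\right)}{-5 + d}$ ($u{\left(d \right)} = \frac{1}{\frac{1}{3} \frac{1}{-6 + \left(d - 14\right)} \left(9 + \left(d - 14\right)\right)} = \frac{1}{\frac{1}{3} \frac{1}{-6 + \left(-14 + d\right)} \left(9 + \left(-14 + d\right)\right)} = \frac{1}{\frac{1}{3} \frac{1}{-20 + d} \left(-5 + d\right)} = \frac{3 \left(-20 + d\right)}{-5 + d}$)
$\frac{465635 + 280410}{u{\left(-540 \right)} + 157436} = \frac{465635 + 280410}{\frac{3 \left(-20 - 540\right)}{-5 - 540} + 157436} = \frac{746045}{3 \frac{1}{-545} \left(-560\right) + 157436} = \frac{746045}{3 \left(- \frac{1}{545}\right) \left(-560\right) + 157436} = \frac{746045}{\frac{336}{109} + 157436} = \frac{746045}{\frac{17160860}{109}} = 746045 \cdot \frac{109}{17160860} = \frac{16263781}{3432172}$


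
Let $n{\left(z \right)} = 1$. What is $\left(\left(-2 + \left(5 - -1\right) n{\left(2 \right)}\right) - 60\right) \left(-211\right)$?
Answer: $11816$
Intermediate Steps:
$\left(\left(-2 + \left(5 - -1\right) n{\left(2 \right)}\right) - 60\right) \left(-211\right) = \left(\left(-2 + \left(5 - -1\right) 1\right) - 60\right) \left(-211\right) = \left(\left(-2 + \left(5 + 1\right) 1\right) - 60\right) \left(-211\right) = \left(\left(-2 + 6 \cdot 1\right) - 60\right) \left(-211\right) = \left(\left(-2 + 6\right) - 60\right) \left(-211\right) = \left(4 - 60\right) \left(-211\right) = \left(-56\right) \left(-211\right) = 11816$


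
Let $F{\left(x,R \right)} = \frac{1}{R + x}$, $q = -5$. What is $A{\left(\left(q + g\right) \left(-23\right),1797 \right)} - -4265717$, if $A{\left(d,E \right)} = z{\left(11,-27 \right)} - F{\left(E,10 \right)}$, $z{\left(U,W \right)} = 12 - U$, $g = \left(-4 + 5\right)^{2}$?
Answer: $\frac{7708152425}{1807} \approx 4.2657 \cdot 10^{6}$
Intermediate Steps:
$g = 1$ ($g = 1^{2} = 1$)
$A{\left(d,E \right)} = 1 - \frac{1}{10 + E}$ ($A{\left(d,E \right)} = \left(12 - 11\right) - \frac{1}{10 + E} = 1 - \frac{1}{10 + E}$)
$A{\left(\left(q + g\right) \left(-23\right),1797 \right)} - -4265717 = \frac{9 + 1797}{10 + 1797} - -4265717 = \frac{1}{1807} \cdot 1806 + 4265717 = \frac{1806}{1807} + 4265717 = \frac{7708152425}{1807}$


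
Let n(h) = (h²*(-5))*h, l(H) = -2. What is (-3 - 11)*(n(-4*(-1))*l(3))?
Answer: -8960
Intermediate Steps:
n(h) = -5*h³ (n(h) = (-5*h²)*h = -5*h³)
(-3 - 11)*(n(-4*(-1))*l(3)) = (-3 - 11)*(-5*(-4*(-1))³*(-2)) = -14*(-5*4³)*(-2) = -14*(-5*64)*(-2) = -(-4480)*(-2) = -14*640 = -8960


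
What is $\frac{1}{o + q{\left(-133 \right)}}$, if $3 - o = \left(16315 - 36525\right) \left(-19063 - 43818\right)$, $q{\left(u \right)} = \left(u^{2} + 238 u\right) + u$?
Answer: $- \frac{1}{1270839105} \approx -7.8688 \cdot 10^{-10}$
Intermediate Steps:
$q{\left(u \right)} = u^{2} + 239 u$
$o = -1270825007$ ($o = 3 - \left(16315 - 36525\right) \left(-19063 - 43818\right) = 3 - \left(-20210\right) \left(-62881\right) = 3 - 1270825010 = -1270825007$)
$\frac{1}{o + q{\left(-133 \right)}} = \frac{1}{-1270825007 - 133 \left(239 - 133\right)} = \frac{1}{-1270825007 - 14098} = \frac{1}{-1270839105} = - \frac{1}{1270839105}$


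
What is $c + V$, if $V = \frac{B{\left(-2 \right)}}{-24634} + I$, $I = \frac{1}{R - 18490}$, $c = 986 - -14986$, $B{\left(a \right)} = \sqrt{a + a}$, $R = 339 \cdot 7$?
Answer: $\frac{257420723}{16117} - \frac{i}{12317} \approx 15972.0 - 8.1189 \cdot 10^{-5} i$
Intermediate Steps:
$R = 2373$
$B{\left(a \right)} = \sqrt{2} \sqrt{a}$ ($B{\left(a \right)} = \sqrt{2 a} = \sqrt{2} \sqrt{a}$)
$c = 15972$ ($c = 986 + 14986 = 15972$)
$I = - \frac{1}{16117}$ ($I = \frac{1}{2373 - 18490} = \frac{1}{-16117} = - \frac{1}{16117} \approx -6.2046 \cdot 10^{-5}$)
$V = - \frac{1}{16117} - \frac{i}{12317}$ ($V = \frac{\sqrt{2} \sqrt{-2}}{-24634} - \frac{1}{16117} = \sqrt{2} i \sqrt{2} \left(- \frac{1}{24634}\right) - \frac{1}{16117} = 2 i \left(- \frac{1}{24634}\right) - \frac{1}{16117} = - \frac{i}{12317} - \frac{1}{16117} = - \frac{1}{16117} - \frac{i}{12317} \approx -6.2046 \cdot 10^{-5} - 8.1189 \cdot 10^{-5} i$)
$c + V = 15972 - \left(\frac{1}{16117} + \frac{i}{12317}\right) = \frac{257420723}{16117} - \frac{i}{12317}$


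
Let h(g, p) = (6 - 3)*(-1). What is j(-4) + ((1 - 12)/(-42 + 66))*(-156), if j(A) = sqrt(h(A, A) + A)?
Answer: 143/2 + I*sqrt(7) ≈ 71.5 + 2.6458*I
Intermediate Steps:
h(g, p) = -3 (h(g, p) = 3*(-1) = -3)
j(A) = sqrt(-3 + A)
j(-4) + ((1 - 12)/(-42 + 66))*(-156) = sqrt(-3 - 4) + ((1 - 12)/(-42 + 66))*(-156) = sqrt(-7) - 11/24*(-156) = I*sqrt(7) - 11*1/24*(-156) = I*sqrt(7) - 11/24*(-156) = I*sqrt(7) + 143/2 = 143/2 + I*sqrt(7)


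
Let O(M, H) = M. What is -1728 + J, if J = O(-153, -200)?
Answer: -1881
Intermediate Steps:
J = -153
-1728 + J = -1728 - 153 = -1881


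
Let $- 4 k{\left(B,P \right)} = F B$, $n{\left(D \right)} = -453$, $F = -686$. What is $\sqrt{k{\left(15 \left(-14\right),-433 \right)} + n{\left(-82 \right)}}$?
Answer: $6 i \sqrt{1013} \approx 190.97 i$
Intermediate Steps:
$k{\left(B,P \right)} = \frac{343 B}{2}$ ($k{\left(B,P \right)} = - \frac{\left(-686\right) B}{4} = \frac{343 B}{2}$)
$\sqrt{k{\left(15 \left(-14\right),-433 \right)} + n{\left(-82 \right)}} = \sqrt{\frac{343 \cdot 15 \left(-14\right)}{2} - 453} = \sqrt{\frac{343}{2} \left(-210\right) - 453} = \sqrt{-36015 - 453} = \sqrt{-36468} = 6 i \sqrt{1013}$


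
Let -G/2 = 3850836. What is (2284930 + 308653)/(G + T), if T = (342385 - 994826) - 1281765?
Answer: -2593583/9635878 ≈ -0.26916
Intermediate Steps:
G = -7701672 (G = -2*3850836 = -7701672)
T = -1934206 (T = -652441 - 1281765 = -1934206)
(2284930 + 308653)/(G + T) = (2284930 + 308653)/(-7701672 - 1934206) = 2593583/(-9635878) = 2593583*(-1/9635878) = -2593583/9635878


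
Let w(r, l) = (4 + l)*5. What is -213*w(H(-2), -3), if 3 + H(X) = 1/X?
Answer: -1065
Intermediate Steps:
H(X) = -3 + 1/X
w(r, l) = 20 + 5*l
-213*w(H(-2), -3) = -213*(20 + 5*(-3)) = -213*(20 - 15) = -213*5 = -1065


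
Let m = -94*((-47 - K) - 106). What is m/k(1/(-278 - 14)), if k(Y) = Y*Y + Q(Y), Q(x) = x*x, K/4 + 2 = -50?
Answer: -220407440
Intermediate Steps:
K = -208 (K = -8 + 4*(-50) = -8 - 200 = -208)
m = -5170 (m = -94*((-47 - 1*(-208)) - 106) = -94*((-47 + 208) - 106) = -94*(161 - 106) = -94*55 = -5170)
Q(x) = x²
k(Y) = 2*Y² (k(Y) = Y*Y + Y² = Y² + Y² = 2*Y²)
m/k(1/(-278 - 14)) = -5170*(-278 - 14)²/2 = -5170/(2*(1/(-292))²) = -5170/(2*(-1/292)²) = -5170/(2*(1/85264)) = -5170/1/42632 = -5170*42632 = -220407440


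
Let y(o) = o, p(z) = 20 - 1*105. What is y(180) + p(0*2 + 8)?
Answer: 95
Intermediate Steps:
p(z) = -85 (p(z) = 20 - 105 = -85)
y(180) + p(0*2 + 8) = 180 - 85 = 95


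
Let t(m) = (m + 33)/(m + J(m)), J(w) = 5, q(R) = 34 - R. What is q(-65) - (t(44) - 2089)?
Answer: 15305/7 ≈ 2186.4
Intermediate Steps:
t(m) = (33 + m)/(5 + m) (t(m) = (m + 33)/(m + 5) = (33 + m)/(5 + m))
q(-65) - (t(44) - 2089) = (34 - 1*(-65)) - ((33 + 44)/(5 + 44) - 2089) = (34 + 65) - (77/49 - 2089) = 99 - ((1/49)*77 - 2089) = 99 - (11/7 - 2089) = 99 - 1*(-14612/7) = 99 + 14612/7 = 15305/7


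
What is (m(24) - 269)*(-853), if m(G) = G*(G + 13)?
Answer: -528007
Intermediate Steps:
m(G) = G*(13 + G)
(m(24) - 269)*(-853) = (24*(13 + 24) - 269)*(-853) = (24*37 - 269)*(-853) = (888 - 269)*(-853) = 619*(-853) = -528007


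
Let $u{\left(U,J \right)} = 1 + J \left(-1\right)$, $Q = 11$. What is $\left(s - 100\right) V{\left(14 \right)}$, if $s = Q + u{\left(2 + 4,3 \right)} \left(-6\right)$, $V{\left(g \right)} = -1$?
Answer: $77$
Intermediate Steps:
$u{\left(U,J \right)} = 1 - J$
$s = 23$ ($s = 11 + \left(1 - 3\right) \left(-6\right) = 11 - -12 = 11 + 12 = 23$)
$\left(s - 100\right) V{\left(14 \right)} = \left(23 - 100\right) \left(-1\right) = \left(-77\right) \left(-1\right) = 77$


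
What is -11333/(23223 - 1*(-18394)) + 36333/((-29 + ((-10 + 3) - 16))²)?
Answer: 1481426029/112532368 ≈ 13.164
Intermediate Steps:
-11333/(23223 - 1*(-18394)) + 36333/((-29 + ((-10 + 3) - 16))²) = -11333/(23223 + 18394) + 36333/((-29 + (-7 - 16))²) = -11333/41617 + 36333/((-29 - 23)²) = -11333*1/41617 + 36333/((-52)²) = -11333/41617 + 36333/2704 = 1481426029/112532368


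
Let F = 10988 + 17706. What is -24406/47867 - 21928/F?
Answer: -874966670/686747849 ≈ -1.2741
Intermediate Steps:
F = 28694
-24406/47867 - 21928/F = -24406/47867 - 21928/28694 = -24406*1/47867 - 21928*1/28694 = -24406/47867 - 10964/14347 = -874966670/686747849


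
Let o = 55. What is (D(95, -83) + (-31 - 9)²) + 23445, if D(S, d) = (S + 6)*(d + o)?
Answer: 22217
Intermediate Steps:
D(S, d) = (6 + S)*(55 + d) (D(S, d) = (S + 6)*(d + 55) = (6 + S)*(55 + d))
(D(95, -83) + (-31 - 9)²) + 23445 = ((330 + 6*(-83) + 55*95 + 95*(-83)) + (-31 - 9)²) + 23445 = ((330 - 498 + 5225 - 7885) + (-40)²) + 23445 = (-2828 + 1600) + 23445 = -1228 + 23445 = 22217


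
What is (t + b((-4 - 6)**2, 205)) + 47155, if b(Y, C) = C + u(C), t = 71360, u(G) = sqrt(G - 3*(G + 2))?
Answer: 118720 + 4*I*sqrt(26) ≈ 1.1872e+5 + 20.396*I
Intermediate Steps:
u(G) = sqrt(-6 - 2*G) (u(G) = sqrt(G - 3*(2 + G)) = sqrt(G + (-6 - 3*G)) = sqrt(-6 - 2*G))
b(Y, C) = C + sqrt(-6 - 2*C)
(t + b((-4 - 6)**2, 205)) + 47155 = (71360 + (205 + sqrt(-6 - 2*205))) + 47155 = (71360 + (205 + sqrt(-6 - 410))) + 47155 = (71360 + (205 + sqrt(-416))) + 47155 = (71360 + (205 + 4*I*sqrt(26))) + 47155 = (71565 + 4*I*sqrt(26)) + 47155 = 118720 + 4*I*sqrt(26)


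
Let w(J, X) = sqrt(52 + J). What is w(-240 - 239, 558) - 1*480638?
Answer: -480638 + I*sqrt(427) ≈ -4.8064e+5 + 20.664*I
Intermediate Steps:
w(-240 - 239, 558) - 1*480638 = sqrt(52 + (-240 - 239)) - 1*480638 = sqrt(52 - 479) - 480638 = sqrt(-427) - 480638 = I*sqrt(427) - 480638 = -480638 + I*sqrt(427)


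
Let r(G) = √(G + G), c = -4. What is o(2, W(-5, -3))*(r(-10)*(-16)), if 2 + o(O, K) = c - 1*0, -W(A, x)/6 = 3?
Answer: 192*I*√5 ≈ 429.33*I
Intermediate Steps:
W(A, x) = -18 (W(A, x) = -6*3 = -18)
o(O, K) = -6 (o(O, K) = -2 + (-4 - 1*0) = -2 + (-4 + 0) = -2 - 4 = -6)
r(G) = √2*√G (r(G) = √(2*G) = √2*√G)
o(2, W(-5, -3))*(r(-10)*(-16)) = -6*√2*√(-10)*(-16) = -6*√2*(I*√10)*(-16) = -6*2*I*√5*(-16) = -(-192)*I*√5 = 192*I*√5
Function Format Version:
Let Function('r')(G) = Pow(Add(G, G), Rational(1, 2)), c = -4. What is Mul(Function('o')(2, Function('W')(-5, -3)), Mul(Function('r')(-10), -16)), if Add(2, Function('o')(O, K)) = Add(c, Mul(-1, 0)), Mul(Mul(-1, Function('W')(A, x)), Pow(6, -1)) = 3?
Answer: Mul(192, I, Pow(5, Rational(1, 2))) ≈ Mul(429.33, I)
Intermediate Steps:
Function('W')(A, x) = -18 (Function('W')(A, x) = Mul(-6, 3) = -18)
Function('o')(O, K) = -6 (Function('o')(O, K) = Add(-2, Add(-4, Mul(-1, 0))) = Add(-2, Add(-4, 0)) = Add(-2, -4) = -6)
Function('r')(G) = Mul(Pow(2, Rational(1, 2)), Pow(G, Rational(1, 2))) (Function('r')(G) = Pow(Mul(2, G), Rational(1, 2)) = Mul(Pow(2, Rational(1, 2)), Pow(G, Rational(1, 2))))
Mul(Function('o')(2, Function('W')(-5, -3)), Mul(Function('r')(-10), -16)) = Mul(-6, Mul(Mul(Pow(2, Rational(1, 2)), Pow(-10, Rational(1, 2))), -16)) = Mul(-6, Mul(Mul(Pow(2, Rational(1, 2)), Mul(I, Pow(10, Rational(1, 2)))), -16)) = Mul(-6, Mul(Mul(2, I, Pow(5, Rational(1, 2))), -16)) = Mul(-6, Mul(-32, I, Pow(5, Rational(1, 2)))) = Mul(192, I, Pow(5, Rational(1, 2)))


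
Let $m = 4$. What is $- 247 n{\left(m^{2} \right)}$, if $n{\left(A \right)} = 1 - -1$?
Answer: $-494$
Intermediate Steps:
$n{\left(A \right)} = 2$ ($n{\left(A \right)} = 1 + 1 = 2$)
$- 247 n{\left(m^{2} \right)} = \left(-247\right) 2 = -494$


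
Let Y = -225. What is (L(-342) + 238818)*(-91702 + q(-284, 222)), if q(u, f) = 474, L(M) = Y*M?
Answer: -28806883104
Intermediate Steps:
L(M) = -225*M
(L(-342) + 238818)*(-91702 + q(-284, 222)) = (-225*(-342) + 238818)*(-91702 + 474) = (76950 + 238818)*(-91228) = 315768*(-91228) = -28806883104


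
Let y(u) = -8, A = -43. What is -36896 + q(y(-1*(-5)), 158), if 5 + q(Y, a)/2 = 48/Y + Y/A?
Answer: -1587458/43 ≈ -36918.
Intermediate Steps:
q(Y, a) = -10 + 96/Y - 2*Y/43 (q(Y, a) = -10 + 2*(48/Y + Y/(-43)) = -10 + 2*(48/Y + Y*(-1/43)) = -10 + 2*(48/Y - Y/43) = -10 + (96/Y - 2*Y/43) = -10 + 96/Y - 2*Y/43)
-36896 + q(y(-1*(-5)), 158) = -36896 + (-10 + 96/(-8) - 2/43*(-8)) = -36896 + (-10 + 96*(-1/8) + 16/43) = -36896 + (-10 - 12 + 16/43) = -36896 - 930/43 = -1587458/43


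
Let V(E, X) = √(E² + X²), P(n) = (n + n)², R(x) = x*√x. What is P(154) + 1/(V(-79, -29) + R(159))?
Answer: (1 + 94864*√7082 + 15083376*√159)/(√7082 + 159*√159) ≈ 94864.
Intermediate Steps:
R(x) = x^(3/2)
P(n) = 4*n² (P(n) = (2*n)² = 4*n²)
P(154) + 1/(V(-79, -29) + R(159)) = 4*154² + 1/(√((-79)² + (-29)²) + 159^(3/2)) = 4*23716 + 1/(√(6241 + 841) + 159*√159) = 94864 + 1/(√7082 + 159*√159)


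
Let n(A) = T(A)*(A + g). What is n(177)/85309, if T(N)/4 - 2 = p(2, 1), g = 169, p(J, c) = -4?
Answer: -2768/85309 ≈ -0.032447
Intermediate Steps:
T(N) = -8 (T(N) = 8 + 4*(-4) = 8 - 16 = -8)
n(A) = -1352 - 8*A (n(A) = -8*(A + 169) = -8*(169 + A) = -1352 - 8*A)
n(177)/85309 = (-1352 - 8*177)/85309 = (-1352 - 1416)*(1/85309) = -2768*1/85309 = -2768/85309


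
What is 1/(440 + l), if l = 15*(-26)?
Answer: 1/50 ≈ 0.020000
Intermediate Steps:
l = -390
1/(440 + l) = 1/(440 - 390) = 1/50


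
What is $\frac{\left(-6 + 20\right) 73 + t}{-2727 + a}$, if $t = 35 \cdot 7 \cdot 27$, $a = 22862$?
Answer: $\frac{7637}{20135} \approx 0.37929$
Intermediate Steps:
$t = 6615$ ($t = 245 \cdot 27 = 6615$)
$\frac{\left(-6 + 20\right) 73 + t}{-2727 + a} = \frac{\left(-6 + 20\right) 73 + 6615}{-2727 + 22862} = \frac{14 \cdot 73 + 6615}{20135} = \left(1022 + 6615\right) \frac{1}{20135} = 7637 \cdot \frac{1}{20135} = \frac{7637}{20135}$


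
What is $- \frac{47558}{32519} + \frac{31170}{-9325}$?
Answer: $- \frac{291419116}{60647935} \approx -4.8051$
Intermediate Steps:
$- \frac{47558}{32519} + \frac{31170}{-9325} = \left(-47558\right) \frac{1}{32519} + 31170 \left(- \frac{1}{9325}\right) = - \frac{47558}{32519} - \frac{6234}{1865} = - \frac{291419116}{60647935}$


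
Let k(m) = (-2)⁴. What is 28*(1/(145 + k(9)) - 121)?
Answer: -77920/23 ≈ -3387.8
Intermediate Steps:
k(m) = 16
28*(1/(145 + k(9)) - 121) = 28*(1/(145 + 16) - 121) = 28*(1/161 - 121) = 28*(-19480/161) = -77920/23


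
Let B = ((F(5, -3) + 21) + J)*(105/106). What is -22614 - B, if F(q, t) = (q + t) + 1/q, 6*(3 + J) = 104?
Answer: -2401025/106 ≈ -22651.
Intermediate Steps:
J = 43/3 (J = -3 + (⅙)*104 = -3 + 52/3 = 43/3 ≈ 14.333)
F(q, t) = q + t + 1/q
B = 3941/106 (B = (((5 - 3 + 1/5) + 21) + 43/3)*(105/106) = (((5 - 3 + ⅕) + 21) + 43/3)*(105*(1/106)) = ((11/5 + 21) + 43/3)*(105/106) = (116/5 + 43/3)*(105/106) = (563/15)*(105/106) = 3941/106 ≈ 37.179)
-22614 - B = -22614 - 1*3941/106 = -22614 - 3941/106 = -2401025/106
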